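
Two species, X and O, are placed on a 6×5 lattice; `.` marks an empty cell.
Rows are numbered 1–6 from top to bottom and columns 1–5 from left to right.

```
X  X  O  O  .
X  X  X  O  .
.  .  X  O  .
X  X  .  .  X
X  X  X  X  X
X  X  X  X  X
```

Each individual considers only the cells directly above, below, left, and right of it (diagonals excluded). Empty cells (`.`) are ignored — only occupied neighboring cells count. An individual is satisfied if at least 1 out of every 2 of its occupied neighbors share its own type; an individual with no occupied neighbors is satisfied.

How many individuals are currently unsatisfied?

(1,1)X 2/2 satisfied
(1,2)X 2/3 satisfied
(1,3)O 1/3 not
(1,4)O 2/2 satisfied
(2,1)X 2/2 satisfied
(2,2)X 3/3 satisfied
(2,3)X 2/4 satisfied
(2,4)O 2/3 satisfied
(3,3)X 1/2 satisfied
(3,4)O 1/2 satisfied
(4,1)X 2/2 satisfied
(4,2)X 2/2 satisfied
(4,5)X 1/1 satisfied
(5,1)X 3/3 satisfied
(5,2)X 4/4 satisfied
(5,3)X 3/3 satisfied
(5,4)X 3/3 satisfied
(5,5)X 3/3 satisfied
(6,1)X 2/2 satisfied
(6,2)X 3/3 satisfied
(6,3)X 3/3 satisfied
(6,4)X 3/3 satisfied
(6,5)X 2/2 satisfied
Unsatisfied: (1,3) — 1 in total.

1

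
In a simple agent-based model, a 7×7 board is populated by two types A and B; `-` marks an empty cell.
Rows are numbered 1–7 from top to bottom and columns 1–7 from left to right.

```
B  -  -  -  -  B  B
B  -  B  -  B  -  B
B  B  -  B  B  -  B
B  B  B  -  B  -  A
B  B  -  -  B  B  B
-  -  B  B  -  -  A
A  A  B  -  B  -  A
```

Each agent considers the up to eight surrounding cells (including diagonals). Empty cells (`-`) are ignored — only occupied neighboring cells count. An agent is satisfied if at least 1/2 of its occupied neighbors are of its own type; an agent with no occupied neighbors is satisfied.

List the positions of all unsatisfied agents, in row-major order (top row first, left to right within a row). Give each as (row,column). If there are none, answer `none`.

(4,7), (5,7), (6,7), (7,2)

(1,1)B 1/1 ok
(1,6)B 3/3 ok
(1,7)B 2/2 ok
(2,1)B 3/3 ok
(2,3)B 2/2 ok
(2,5)B 3/3 ok
(2,7)B 3/3 ok
(3,1)B 4/4 ok
(3,2)B 6/6 ok
(3,4)B 5/5 ok
(3,5)B 3/3 ok
(3,7)B 1/2 ok
(4,1)B 5/5 ok
(4,2)B 6/6 ok
(4,3)B 4/4 ok
(4,5)B 4/4 ok
(4,7)A 0/3 unhappy
(5,1)B 3/3 ok
(5,2)B 5/5 ok
(5,5)B 3/3 ok
(5,6)B 3/5 ok
(5,7)B 1/3 unhappy
(6,3)B 3/4 ok
(6,4)B 4/4 ok
(6,7)A 1/3 unhappy
(7,1)A 1/1 ok
(7,2)A 1/3 unhappy
(7,3)B 2/3 ok
(7,5)B 1/1 ok
(7,7)A 1/1 ok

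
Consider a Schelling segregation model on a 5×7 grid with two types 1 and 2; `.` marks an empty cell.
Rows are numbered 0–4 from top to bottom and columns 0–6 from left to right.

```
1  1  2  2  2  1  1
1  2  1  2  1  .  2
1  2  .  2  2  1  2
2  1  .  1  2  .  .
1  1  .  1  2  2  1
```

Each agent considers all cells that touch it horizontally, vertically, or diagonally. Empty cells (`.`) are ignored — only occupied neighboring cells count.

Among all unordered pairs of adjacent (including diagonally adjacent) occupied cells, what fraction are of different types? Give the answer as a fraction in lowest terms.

37/67

Scan each occupied cell's neighbors to the right and below (and the two forward diagonals) so each pair is counted once.
Row 0: 1(0,0)–1(0,1)= 1(0,0)–1(1,0)= 1(0,0)–2(1,1)≠ 1(0,1)–2(0,2)≠ 1(0,1)–2(1,1)≠ 1(0,1)–1(1,2)= 1(0,1)–1(1,0)= 2(0,2)–2(0,3)= 2(0,2)–1(1,2)≠ 2(0,2)–2(1,3)= 2(0,2)–2(1,1)= 2(0,3)–2(0,4)= 2(0,3)–2(1,3)= 2(0,3)–1(1,4)≠ 2(0,3)–1(1,2)≠ 2(0,4)–1(0,5)≠ 2(0,4)–1(1,4)≠ 2(0,4)–2(1,3)= 1(0,5)–1(0,6)= 1(0,5)–2(1,6)≠ 1(0,5)–1(1,4)= 1(0,6)–2(1,6)≠  → 10/22 unlike.
Row 1: 1(1,0)–2(1,1)≠ 1(1,0)–1(2,0)= 1(1,0)–2(2,1)≠ 2(1,1)–1(1,2)≠ 2(1,1)–2(2,1)= 2(1,1)–1(2,0)≠ 1(1,2)–2(1,3)≠ 1(1,2)–2(2,3)≠ 1(1,2)–2(2,1)≠ 2(1,3)–1(1,4)≠ 2(1,3)–2(2,3)= 2(1,3)–2(2,4)= 1(1,4)–2(2,4)≠ 1(1,4)–1(2,5)= 1(1,4)–2(2,3)≠ 2(1,6)–2(2,6)= 2(1,6)–1(2,5)≠  → 11/17 unlike.
Row 2: 1(2,0)–2(2,1)≠ 1(2,0)–2(3,0)≠ 1(2,0)–1(3,1)= 2(2,1)–1(3,1)≠ 2(2,1)–2(3,0)= 2(2,3)–2(2,4)= 2(2,3)–1(3,3)≠ 2(2,3)–2(3,4)= 2(2,4)–1(2,5)≠ 2(2,4)–2(3,4)= 2(2,4)–1(3,3)≠ 1(2,5)–2(2,6)≠ 1(2,5)–2(3,4)≠  → 8/13 unlike.
Row 3: 2(3,0)–1(3,1)≠ 2(3,0)–1(4,0)≠ 2(3,0)–1(4,1)≠ 1(3,1)–1(4,1)= 1(3,1)–1(4,0)= 1(3,3)–2(3,4)≠ 1(3,3)–1(4,3)= 1(3,3)–2(4,4)≠ 2(3,4)–2(4,4)= 2(3,4)–2(4,5)= 2(3,4)–1(4,3)≠  → 6/11 unlike.
Row 4: 1(4,0)–1(4,1)= 1(4,3)–2(4,4)≠ 2(4,4)–2(4,5)= 2(4,5)–1(4,6)≠  → 2/4 unlike.
Total adjacent occupied pairs: 67; unlike-type pairs: 37.
37/67 is already in lowest terms.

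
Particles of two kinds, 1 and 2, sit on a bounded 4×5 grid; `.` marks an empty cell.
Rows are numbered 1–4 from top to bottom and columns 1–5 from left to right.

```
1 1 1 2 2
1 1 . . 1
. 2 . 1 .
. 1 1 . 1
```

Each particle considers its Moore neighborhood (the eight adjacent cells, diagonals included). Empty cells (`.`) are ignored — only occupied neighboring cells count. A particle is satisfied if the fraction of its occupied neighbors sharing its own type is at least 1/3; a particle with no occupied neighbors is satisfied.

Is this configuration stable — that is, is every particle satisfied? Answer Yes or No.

(1,1)1 3/3 ok
(1,2)1 4/4 ok
(1,3)1 2/3 ok
(1,4)2 1/3 ok
(1,5)2 1/2 ok
(2,1)1 3/4 ok
(2,2)1 4/5 ok
(2,5)1 1/3 ok
(3,2)2 0/4 unhappy
(3,4)1 3/3 ok
(4,2)1 1/2 ok
(4,3)1 2/3 ok
(4,5)1 1/1 ok
For instance (3,2) has only 0/4 same-type neighbors, below 1/3.

No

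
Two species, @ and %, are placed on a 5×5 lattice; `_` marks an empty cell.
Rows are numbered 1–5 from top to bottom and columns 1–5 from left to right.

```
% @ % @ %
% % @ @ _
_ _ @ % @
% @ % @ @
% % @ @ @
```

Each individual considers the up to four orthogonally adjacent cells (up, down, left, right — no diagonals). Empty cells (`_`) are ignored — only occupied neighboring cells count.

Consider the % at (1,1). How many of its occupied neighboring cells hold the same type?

1

Occupied neighbors of (1,1): (2,1)=%, (1,2)=@.
Same type (%): 1 of 2.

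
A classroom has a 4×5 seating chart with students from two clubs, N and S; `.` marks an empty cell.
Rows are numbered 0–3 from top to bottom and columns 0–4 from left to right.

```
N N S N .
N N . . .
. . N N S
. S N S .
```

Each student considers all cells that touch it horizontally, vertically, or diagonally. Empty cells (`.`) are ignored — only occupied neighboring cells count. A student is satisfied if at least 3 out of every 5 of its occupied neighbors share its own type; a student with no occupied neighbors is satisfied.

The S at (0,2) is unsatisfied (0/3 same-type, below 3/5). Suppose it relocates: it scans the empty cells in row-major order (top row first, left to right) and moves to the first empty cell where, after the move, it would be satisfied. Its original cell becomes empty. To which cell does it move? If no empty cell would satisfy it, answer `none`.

Vacating (0,2). Empty cells in order:
  (0,4): 0/1 same-type → still unsatisfied.
  (1,2): 0/5 same-type → still unsatisfied.
  (1,3): 1/4 same-type → still unsatisfied.
  (1,4): 1/3 same-type → still unsatisfied.
  (2,0): 1/3 same-type → still unsatisfied.
  (2,1): 1/5 same-type → still unsatisfied.
  (3,0): 1/1 same-type → satisfied — stop here.

(3,0)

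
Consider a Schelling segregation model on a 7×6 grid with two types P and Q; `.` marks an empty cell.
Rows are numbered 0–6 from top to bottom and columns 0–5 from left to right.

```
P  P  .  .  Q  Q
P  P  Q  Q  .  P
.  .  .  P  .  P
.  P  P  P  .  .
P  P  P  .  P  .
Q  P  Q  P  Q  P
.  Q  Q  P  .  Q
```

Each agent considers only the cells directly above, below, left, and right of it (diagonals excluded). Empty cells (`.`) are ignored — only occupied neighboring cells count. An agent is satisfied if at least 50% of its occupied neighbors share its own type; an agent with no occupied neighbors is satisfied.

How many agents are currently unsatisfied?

8

Row 0: (0,0)P 2/2 ✓ · (0,1)P 2/2 ✓ · (0,4)Q 1/1 ✓ · (0,5)Q 1/2 ✓
Row 1: (1,0)P 2/2 ✓ · (1,1)P 2/3 ✓ · (1,2)Q 1/2 ✓ · (1,3)Q 1/2 ✓ · (1,5)P 1/2 ✓
Row 2: (2,3)P 1/2 ✓ · (2,5)P 1/1 ✓
Row 3: (3,1)P 2/2 ✓ · (3,2)P 3/3 ✓ · (3,3)P 2/2 ✓
Row 4: (4,0)P 1/2 ✓ · (4,1)P 4/4 ✓ · (4,2)P 2/3 ✓ · (4,4)P 0/1 ✗
Row 5: (5,0)Q 0/2 ✗ · (5,1)P 1/4 ✗ · (5,2)Q 1/4 ✗ · (5,3)P 1/3 ✗ · (5,4)Q 0/3 ✗ · (5,5)P 0/2 ✗
Row 6: (6,1)Q 1/2 ✓ · (6,2)Q 2/3 ✓ · (6,3)P 1/2 ✓ · (6,5)Q 0/1 ✗
Unsatisfied: (4,4), (5,0), (5,1), (5,2), (5,3), (5,4), (5,5), (6,5) — 8 in total.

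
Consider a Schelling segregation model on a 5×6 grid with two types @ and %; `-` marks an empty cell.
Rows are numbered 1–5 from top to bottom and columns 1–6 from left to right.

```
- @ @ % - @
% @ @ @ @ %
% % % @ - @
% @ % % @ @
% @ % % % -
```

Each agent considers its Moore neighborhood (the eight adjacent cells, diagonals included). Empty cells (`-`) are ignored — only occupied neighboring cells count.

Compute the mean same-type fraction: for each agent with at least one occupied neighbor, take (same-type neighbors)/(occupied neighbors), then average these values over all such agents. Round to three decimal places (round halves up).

0.520

(1,2)@ 3/4
(1,3)@ 4/5
(1,4)% 0/4
(1,6)@ 1/2
(2,1)% 2/4
(2,2)@ 3/7
(2,3)@ 5/8
(2,4)@ 4/6
(2,5)@ 4/6
(2,6)% 0/3
(3,1)% 3/5
(3,2)% 5/8
(3,3)% 3/8
(3,4)@ 4/7
(3,6)@ 3/4
(4,1)% 3/5
(4,2)@ 1/8
(4,3)% 5/8
(4,4)% 5/7
(4,5)@ 3/6
(4,6)@ 2/3
(5,1)% 1/3
(5,2)@ 1/5
(5,3)% 3/5
(5,4)% 4/5
(5,5)% 2/4
Sum over 26 agents: 3/4 + 4/5 + 0/4 + 1/2 + 2/4 + 3/7 + 5/8 + 4/6 + 4/6 + 0/3 + 3/5 + 5/8 + 3/8 + 4/7 + 3/4 + 3/5 + 1/8 + 5/8 + 5/7 + 3/6 + 2/3 + 1/3 + 1/5 + 3/5 + 4/5 + 2/4 = 11359/840; mean = 11359/840 ÷ 26 = 11359/21840 = 0.520100… → 0.520.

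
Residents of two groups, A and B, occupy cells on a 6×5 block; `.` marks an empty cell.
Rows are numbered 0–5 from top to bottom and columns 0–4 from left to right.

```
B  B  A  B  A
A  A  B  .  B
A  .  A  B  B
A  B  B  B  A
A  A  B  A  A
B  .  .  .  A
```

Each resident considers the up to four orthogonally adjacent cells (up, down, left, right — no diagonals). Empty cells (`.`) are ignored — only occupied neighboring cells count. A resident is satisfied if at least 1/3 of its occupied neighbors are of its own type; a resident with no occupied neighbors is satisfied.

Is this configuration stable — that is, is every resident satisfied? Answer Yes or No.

Row 0: (0,0)B 1/2 ok · (0,1)B 1/3 ok · (0,2)A 0/3 unhappy · (0,3)B 0/2 unhappy · (0,4)A 0/2 unhappy
Row 1: (1,0)A 2/3 ok · (1,1)A 1/3 ok · (1,2)B 0/3 unhappy · (1,4)B 1/2 ok
Row 2: (2,0)A 2/2 ok · (2,2)A 0/3 unhappy · (2,3)B 2/3 ok · (2,4)B 2/3 ok
Row 3: (3,0)A 2/3 ok · (3,1)B 1/3 ok · (3,2)B 3/4 ok · (3,3)B 2/4 ok · (3,4)A 1/3 ok
Row 4: (4,0)A 2/3 ok · (4,1)A 1/3 ok · (4,2)B 1/3 ok · (4,3)A 1/3 ok · (4,4)A 3/3 ok
Row 5: (5,0)B 0/1 unhappy · (5,4)A 1/1 ok
For instance (0,2) has only 0/3 same-type neighbors, below 1/3.

No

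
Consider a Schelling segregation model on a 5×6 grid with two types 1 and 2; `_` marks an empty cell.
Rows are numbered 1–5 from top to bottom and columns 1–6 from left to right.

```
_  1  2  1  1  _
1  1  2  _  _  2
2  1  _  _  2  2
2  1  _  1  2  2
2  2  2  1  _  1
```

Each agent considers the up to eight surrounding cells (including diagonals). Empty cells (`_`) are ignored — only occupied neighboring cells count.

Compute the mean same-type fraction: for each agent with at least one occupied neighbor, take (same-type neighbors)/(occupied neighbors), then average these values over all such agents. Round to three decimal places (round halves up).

(1,2)1 2/4
(1,3)2 1/4
(1,4)1 1/3
(1,5)1 1/2
(2,1)1 3/4
(2,2)1 3/6
(2,3)2 1/5
(2,6)2 2/3
(3,1)2 1/5
(3,2)1 3/6
(3,5)2 4/5
(3,6)2 4/4
(4,1)2 3/5
(4,2)1 1/6
(4,4)1 1/4
(4,5)2 3/6
(4,6)2 3/4
(5,1)2 2/3
(5,2)2 3/4
(5,3)2 1/4
(5,4)1 1/3
(5,6)1 0/2
Sum over 22 agents: 2/4 + 1/4 + 1/3 + 1/2 + 3/4 + 3/6 + 1/5 + 2/3 + 1/5 + 3/6 + 4/5 + 4/4 + 3/5 + 1/6 + 1/4 + 3/6 + 3/4 + 2/3 + 3/4 + 1/4 + 1/3 + 0/2 = 157/15; mean = 157/15 ÷ 22 = 157/330 = 0.475757… → 0.476.

0.476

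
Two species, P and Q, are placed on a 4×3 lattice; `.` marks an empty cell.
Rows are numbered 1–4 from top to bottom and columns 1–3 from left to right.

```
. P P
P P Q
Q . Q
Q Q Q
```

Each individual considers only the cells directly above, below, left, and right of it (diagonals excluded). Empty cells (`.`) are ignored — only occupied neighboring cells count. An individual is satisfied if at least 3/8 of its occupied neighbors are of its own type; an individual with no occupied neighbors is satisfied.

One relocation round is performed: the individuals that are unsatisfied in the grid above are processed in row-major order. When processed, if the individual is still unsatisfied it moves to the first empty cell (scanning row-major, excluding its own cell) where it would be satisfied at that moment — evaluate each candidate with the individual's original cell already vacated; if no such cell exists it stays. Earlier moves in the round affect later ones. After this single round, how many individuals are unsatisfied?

Initially unsatisfied (in order): (2,3).
  (2,3) → (3,2).
Resulting grid:
. P P
P P .
Q Q Q
Q Q Q
All satisfied now.

0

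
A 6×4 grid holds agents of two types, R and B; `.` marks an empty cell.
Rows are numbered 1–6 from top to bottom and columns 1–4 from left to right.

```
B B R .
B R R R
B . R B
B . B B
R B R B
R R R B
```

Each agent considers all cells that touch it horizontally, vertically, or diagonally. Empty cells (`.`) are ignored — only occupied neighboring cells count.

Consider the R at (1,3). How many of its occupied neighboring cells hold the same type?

Occupied neighbors of (1,3): (1,2)=B, (2,2)=R, (2,3)=R, (2,4)=R.
Same type (R): 3 of 4.

3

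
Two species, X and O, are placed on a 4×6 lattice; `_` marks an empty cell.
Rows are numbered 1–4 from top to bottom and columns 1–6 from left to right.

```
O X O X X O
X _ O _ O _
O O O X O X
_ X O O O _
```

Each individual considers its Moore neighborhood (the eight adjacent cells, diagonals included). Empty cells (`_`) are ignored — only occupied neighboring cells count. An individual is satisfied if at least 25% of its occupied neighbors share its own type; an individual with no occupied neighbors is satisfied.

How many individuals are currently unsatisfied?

Row 1: (1,1)O 0/2 not · (1,2)X 1/4 satisfied · (1,3)O 1/3 satisfied · (1,4)X 1/4 satisfied · (1,5)X 1/3 satisfied · (1,6)O 1/2 satisfied
Row 2: (2,1)X 1/4 satisfied · (2,3)O 3/6 satisfied · (2,5)O 2/6 satisfied
Row 3: (3,1)O 1/3 satisfied · (3,2)O 4/6 satisfied · (3,3)O 4/6 satisfied · (3,4)X 0/7 not · (3,5)O 3/5 satisfied · (3,6)X 0/3 not
Row 4: (4,2)X 0/4 not · (4,3)O 3/5 satisfied · (4,4)O 4/5 satisfied · (4,5)O 2/4 satisfied
Unsatisfied: (1,1), (3,4), (3,6), (4,2) — 4 in total.

4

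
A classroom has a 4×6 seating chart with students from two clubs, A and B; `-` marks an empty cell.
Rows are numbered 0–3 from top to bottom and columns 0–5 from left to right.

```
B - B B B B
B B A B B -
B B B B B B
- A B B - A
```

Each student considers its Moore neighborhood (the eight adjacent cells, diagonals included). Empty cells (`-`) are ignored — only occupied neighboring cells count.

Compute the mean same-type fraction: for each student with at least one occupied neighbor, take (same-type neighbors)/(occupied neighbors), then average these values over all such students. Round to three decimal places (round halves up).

0.733

Row 0: (0,0)B 2/2 · (0,2)B 3/4 · (0,3)B 4/5 · (0,4)B 4/4 · (0,5)B 2/2
Row 1: (1,0)B 4/4 · (1,1)B 6/7 · (1,2)A 0/7 · (1,3)B 7/8 · (1,4)B 7/7
Row 2: (2,0)B 3/4 · (2,1)B 5/7 · (2,2)B 6/8 · (2,3)B 6/7 · (2,4)B 5/6 · (2,5)B 2/3
Row 3: (3,1)A 0/4 · (3,2)B 4/5 · (3,3)B 4/4 · (3,5)A 0/2
Sum over 20 students: 2/2 + 3/4 + 4/5 + 4/4 + 2/2 + 4/4 + 6/7 + 0/7 + 7/8 + 7/7 + 3/4 + 5/7 + 6/8 + 6/7 + 5/6 + 2/3 + 0/4 + 4/5 + 4/4 + 0/2 = 4103/280; mean = 4103/280 ÷ 20 = 4103/5600 = 0.732678… → 0.733.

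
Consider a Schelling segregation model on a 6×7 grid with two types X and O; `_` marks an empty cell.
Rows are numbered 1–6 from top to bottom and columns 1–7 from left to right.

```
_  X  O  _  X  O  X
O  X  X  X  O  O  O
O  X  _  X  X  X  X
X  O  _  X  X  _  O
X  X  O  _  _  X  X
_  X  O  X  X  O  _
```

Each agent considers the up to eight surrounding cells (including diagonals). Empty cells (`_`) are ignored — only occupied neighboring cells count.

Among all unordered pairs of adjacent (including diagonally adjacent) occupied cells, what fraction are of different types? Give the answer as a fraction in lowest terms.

Scan each occupied cell's neighbors to the right and below (and the two forward diagonals) so each pair is counted once.
Row 1: X(1,2)–O(1,3)≠ X(1,2)–X(2,2)= X(1,2)–X(2,3)= X(1,2)–O(2,1)≠ O(1,3)–X(2,3)≠ O(1,3)–X(2,4)≠ O(1,3)–X(2,2)≠ X(1,5)–O(1,6)≠ X(1,5)–O(2,5)≠ X(1,5)–O(2,6)≠ X(1,5)–X(2,4)= O(1,6)–X(1,7)≠ O(1,6)–O(2,6)= O(1,6)–O(2,7)= O(1,6)–O(2,5)= X(1,7)–O(2,7)≠ X(1,7)–O(2,6)≠  → 11/17 unlike.
Row 2: O(2,1)–X(2,2)≠ O(2,1)–O(3,1)= O(2,1)–X(3,2)≠ X(2,2)–X(2,3)= X(2,2)–X(3,2)= X(2,2)–O(3,1)≠ X(2,3)–X(2,4)= X(2,3)–X(3,4)= X(2,3)–X(3,2)= X(2,4)–O(2,5)≠ X(2,4)–X(3,4)= X(2,4)–X(3,5)= O(2,5)–O(2,6)= O(2,5)–X(3,5)≠ O(2,5)–X(3,6)≠ O(2,5)–X(3,4)≠ O(2,6)–O(2,7)= O(2,6)–X(3,6)≠ O(2,6)–X(3,7)≠ O(2,6)–X(3,5)≠ O(2,7)–X(3,7)≠ O(2,7)–X(3,6)≠  → 12/22 unlike.
Row 3: O(3,1)–X(3,2)≠ O(3,1)–X(4,1)≠ O(3,1)–O(4,2)= X(3,2)–O(4,2)≠ X(3,2)–X(4,1)= X(3,4)–X(3,5)= X(3,4)–X(4,4)= X(3,4)–X(4,5)= X(3,5)–X(3,6)= X(3,5)–X(4,5)= X(3,5)–X(4,4)= X(3,6)–X(3,7)= X(3,6)–O(4,7)≠ X(3,6)–X(4,5)= X(3,7)–O(4,7)≠  → 5/15 unlike.
Row 4: X(4,1)–O(4,2)≠ X(4,1)–X(5,1)= X(4,1)–X(5,2)= O(4,2)–X(5,2)≠ O(4,2)–O(5,3)= O(4,2)–X(5,1)≠ X(4,4)–X(4,5)= X(4,4)–O(5,3)≠ X(4,5)–X(5,6)= O(4,7)–X(5,7)≠ O(4,7)–X(5,6)≠  → 6/11 unlike.
Row 5: X(5,1)–X(5,2)= X(5,1)–X(6,2)= X(5,2)–O(5,3)≠ X(5,2)–X(6,2)= X(5,2)–O(6,3)≠ O(5,3)–O(6,3)= O(5,3)–X(6,4)≠ O(5,3)–X(6,2)≠ X(5,6)–X(5,7)= X(5,6)–O(6,6)≠ X(5,6)–X(6,5)= X(5,7)–O(6,6)≠  → 6/12 unlike.
Row 6: X(6,2)–O(6,3)≠ O(6,3)–X(6,4)≠ X(6,4)–X(6,5)= X(6,5)–O(6,6)≠  → 3/4 unlike.
Total adjacent occupied pairs: 81; unlike-type pairs: 43.
43/81 is already in lowest terms.

43/81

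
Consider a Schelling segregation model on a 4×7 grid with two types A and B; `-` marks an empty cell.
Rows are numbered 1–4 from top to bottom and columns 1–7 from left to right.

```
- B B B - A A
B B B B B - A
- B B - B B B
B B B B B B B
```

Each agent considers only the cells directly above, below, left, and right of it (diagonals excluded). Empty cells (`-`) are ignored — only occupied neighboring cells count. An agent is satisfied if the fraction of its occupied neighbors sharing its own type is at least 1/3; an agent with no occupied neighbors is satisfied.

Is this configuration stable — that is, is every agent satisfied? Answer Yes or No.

Row 1: (1,2)B 2/2 ok · (1,3)B 3/3 ok · (1,4)B 2/2 ok · (1,6)A 1/1 ok · (1,7)A 2/2 ok
Row 2: (2,1)B 1/1 ok · (2,2)B 4/4 ok · (2,3)B 4/4 ok · (2,4)B 3/3 ok · (2,5)B 2/2 ok · (2,7)A 1/2 ok
Row 3: (3,2)B 3/3 ok · (3,3)B 3/3 ok · (3,5)B 3/3 ok · (3,6)B 3/3 ok · (3,7)B 2/3 ok
Row 4: (4,1)B 1/1 ok · (4,2)B 3/3 ok · (4,3)B 3/3 ok · (4,4)B 2/2 ok · (4,5)B 3/3 ok · (4,6)B 3/3 ok · (4,7)B 2/2 ok
All meet the threshold, so the configuration is stable.

Yes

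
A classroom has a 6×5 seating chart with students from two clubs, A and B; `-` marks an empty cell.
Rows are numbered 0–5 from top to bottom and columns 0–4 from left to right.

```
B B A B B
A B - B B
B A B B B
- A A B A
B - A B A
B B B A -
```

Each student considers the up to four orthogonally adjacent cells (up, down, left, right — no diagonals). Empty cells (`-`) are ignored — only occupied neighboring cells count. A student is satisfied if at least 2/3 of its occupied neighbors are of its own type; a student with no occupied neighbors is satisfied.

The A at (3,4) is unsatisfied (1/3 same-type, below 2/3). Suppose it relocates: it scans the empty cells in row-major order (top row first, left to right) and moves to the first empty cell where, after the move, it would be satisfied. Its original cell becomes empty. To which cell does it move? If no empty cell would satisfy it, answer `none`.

(5,4)

Vacating (3,4). Empty cells in order:
  (1,2): 1/4 same-type → still unsatisfied.
  (3,0): 1/3 same-type → still unsatisfied.
  (4,1): 2/4 same-type → still unsatisfied.
  (5,4): 2/2 same-type → satisfied — stop here.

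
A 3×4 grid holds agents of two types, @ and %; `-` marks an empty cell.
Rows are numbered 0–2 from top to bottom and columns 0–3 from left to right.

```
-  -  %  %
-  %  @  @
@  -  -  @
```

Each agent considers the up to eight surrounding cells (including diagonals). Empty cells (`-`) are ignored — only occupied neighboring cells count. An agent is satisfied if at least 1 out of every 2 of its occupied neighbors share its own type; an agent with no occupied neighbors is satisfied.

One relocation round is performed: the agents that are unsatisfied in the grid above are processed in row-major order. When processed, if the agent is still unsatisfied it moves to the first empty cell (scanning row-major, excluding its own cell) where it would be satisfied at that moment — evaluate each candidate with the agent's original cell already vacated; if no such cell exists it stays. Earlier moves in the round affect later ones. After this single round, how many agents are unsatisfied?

1

Initially unsatisfied (in order): (0,3), (1,1), (1,2), (2,0).
  (0,3) → (0,0).
  (1,1): now satisfied by earlier moves; stays.
  (1,2): now satisfied by earlier moves; stays.
  (2,0) → (0,3).
Resulting grid:
% - % @
- % @ @
- - - @
Unsatisfied now: (0,2).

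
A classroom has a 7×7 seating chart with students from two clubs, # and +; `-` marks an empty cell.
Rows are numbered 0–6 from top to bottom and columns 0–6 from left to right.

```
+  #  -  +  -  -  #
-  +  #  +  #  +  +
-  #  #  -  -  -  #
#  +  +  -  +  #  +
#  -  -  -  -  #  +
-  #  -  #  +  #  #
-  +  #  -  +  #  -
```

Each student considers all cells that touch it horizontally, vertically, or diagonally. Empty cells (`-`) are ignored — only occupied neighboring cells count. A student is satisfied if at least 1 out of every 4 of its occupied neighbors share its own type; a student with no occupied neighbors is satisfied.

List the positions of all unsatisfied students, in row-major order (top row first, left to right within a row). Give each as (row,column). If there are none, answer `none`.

(0,6), (1,1), (1,4), (3,1), (3,4), (4,6), (5,4), (6,1)

Row 0: (0,0)+ 1/2 ok · (0,1)# 1/3 ok · (0,3)+ 1/3 ok · (0,6)# 0/2 unhappy
Row 1: (1,1)+ 1/5 unhappy · (1,2)# 3/6 ok · (1,3)+ 1/4 ok · (1,4)# 0/3 unhappy · (1,5)+ 1/4 ok · (1,6)+ 1/3 ok
Row 2: (2,1)# 3/6 ok · (2,2)# 2/6 ok · (2,6)# 1/4 ok
Row 3: (3,0)# 2/3 ok · (3,1)+ 1/5 unhappy · (3,2)+ 1/3 ok · (3,4)+ 0/2 unhappy · (3,5)# 2/5 ok · (3,6)+ 1/4 ok
Row 4: (4,0)# 2/3 ok · (4,5)# 3/7 ok · (4,6)+ 1/5 unhappy
Row 5: (5,1)# 2/3 ok · (5,3)# 1/3 ok · (5,4)+ 1/5 unhappy · (5,5)# 3/6 ok · (5,6)# 3/4 ok
Row 6: (6,1)+ 0/2 unhappy · (6,2)# 2/3 ok · (6,4)+ 1/4 ok · (6,5)# 2/4 ok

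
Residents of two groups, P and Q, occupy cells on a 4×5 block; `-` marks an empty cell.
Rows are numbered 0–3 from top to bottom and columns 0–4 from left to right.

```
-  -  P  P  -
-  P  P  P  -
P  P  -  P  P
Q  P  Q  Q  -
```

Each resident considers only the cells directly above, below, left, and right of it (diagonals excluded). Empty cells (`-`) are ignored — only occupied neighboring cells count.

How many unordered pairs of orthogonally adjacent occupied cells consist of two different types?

4

Scan each occupied cell's neighbors to the right and below so each pair is counted once.
From row 0: 0 unlike of 3 pairs (running 0/3).
From row 1: 0 unlike of 4 pairs (running 0/7).
From row 2: 2 unlike of 5 pairs (running 2/12).
From row 3: 2 unlike of 3 pairs (running 4/15).
Total adjacent occupied pairs: 15; unlike-type pairs: 4.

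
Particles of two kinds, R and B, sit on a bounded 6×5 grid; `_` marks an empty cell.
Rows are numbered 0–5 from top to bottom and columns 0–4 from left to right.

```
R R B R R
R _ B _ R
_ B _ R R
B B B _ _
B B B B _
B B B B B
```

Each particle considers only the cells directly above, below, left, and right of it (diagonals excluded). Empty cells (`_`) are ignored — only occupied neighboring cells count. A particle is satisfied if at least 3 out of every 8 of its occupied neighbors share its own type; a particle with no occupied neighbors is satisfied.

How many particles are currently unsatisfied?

1

Row 0: (0,0)R 2/2 satisfied · (0,1)R 1/2 satisfied · (0,2)B 1/3 not · (0,3)R 1/2 satisfied · (0,4)R 2/2 satisfied
Row 1: (1,0)R 1/1 satisfied · (1,2)B 1/1 satisfied · (1,4)R 2/2 satisfied
Row 2: (2,1)B 1/1 satisfied · (2,3)R 1/1 satisfied · (2,4)R 2/2 satisfied
Row 3: (3,0)B 2/2 satisfied · (3,1)B 4/4 satisfied · (3,2)B 2/2 satisfied
Row 4: (4,0)B 3/3 satisfied · (4,1)B 4/4 satisfied · (4,2)B 4/4 satisfied · (4,3)B 2/2 satisfied
Row 5: (5,0)B 2/2 satisfied · (5,1)B 3/3 satisfied · (5,2)B 3/3 satisfied · (5,3)B 3/3 satisfied · (5,4)B 1/1 satisfied
Unsatisfied: (0,2) — 1 in total.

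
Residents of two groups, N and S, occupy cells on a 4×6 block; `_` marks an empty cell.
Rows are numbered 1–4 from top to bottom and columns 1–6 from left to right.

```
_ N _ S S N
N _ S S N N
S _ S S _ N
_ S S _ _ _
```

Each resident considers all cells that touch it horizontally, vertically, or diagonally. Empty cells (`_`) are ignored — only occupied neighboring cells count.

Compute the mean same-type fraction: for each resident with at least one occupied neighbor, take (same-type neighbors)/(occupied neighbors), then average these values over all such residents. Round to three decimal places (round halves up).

0.729

(1,2)N 1/2
(1,4)S 3/4
(1,5)S 2/5
(1,6)N 2/3
(2,1)N 1/2
(2,3)S 4/5
(2,4)S 5/6
(2,5)N 3/7
(2,6)N 3/4
(3,1)S 1/2
(3,3)S 5/5
(3,4)S 4/5
(3,6)N 2/2
(4,2)S 3/3
(4,3)S 3/3
Sum over 15 residents: 1/2 + 3/4 + 2/5 + 2/3 + 1/2 + 4/5 + 5/6 + 3/7 + 3/4 + 1/2 + 5/5 + 4/5 + 2/2 + 3/3 + 3/3 = 153/14; mean = 153/14 ÷ 15 = 51/70 = 0.728571… → 0.729.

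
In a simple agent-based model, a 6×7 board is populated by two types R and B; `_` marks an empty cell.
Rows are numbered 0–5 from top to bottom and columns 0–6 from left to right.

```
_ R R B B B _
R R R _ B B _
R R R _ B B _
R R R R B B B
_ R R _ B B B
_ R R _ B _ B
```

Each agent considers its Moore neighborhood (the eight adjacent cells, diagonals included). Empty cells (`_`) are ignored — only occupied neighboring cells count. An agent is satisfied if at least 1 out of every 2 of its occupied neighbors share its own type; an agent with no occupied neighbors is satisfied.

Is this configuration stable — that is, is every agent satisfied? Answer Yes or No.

Yes

(0,1)R 4/4 satisfied
(0,2)R 3/4 satisfied
(0,3)B 2/4 satisfied
(0,4)B 4/4 satisfied
(0,5)B 3/3 satisfied
(1,0)R 4/4 satisfied
(1,1)R 7/7 satisfied
(1,2)R 5/6 satisfied
(1,4)B 6/6 satisfied
(1,5)B 5/5 satisfied
(2,0)R 5/5 satisfied
(2,1)R 8/8 satisfied
(2,2)R 6/6 satisfied
(2,4)B 5/6 satisfied
(2,5)B 6/6 satisfied
(3,0)R 4/4 satisfied
(3,1)R 7/7 satisfied
(3,2)R 6/6 satisfied
(3,3)R 3/6 satisfied
(3,4)B 5/6 satisfied
(3,5)B 7/7 satisfied
(3,6)B 4/4 satisfied
(4,1)R 6/6 satisfied
(4,2)R 6/6 satisfied
(4,4)B 4/5 satisfied
(4,5)B 7/7 satisfied
(4,6)B 4/4 satisfied
(5,1)R 3/3 satisfied
(5,2)R 3/3 satisfied
(5,4)B 2/2 satisfied
(5,6)B 2/2 satisfied
All meet the threshold, so the configuration is stable.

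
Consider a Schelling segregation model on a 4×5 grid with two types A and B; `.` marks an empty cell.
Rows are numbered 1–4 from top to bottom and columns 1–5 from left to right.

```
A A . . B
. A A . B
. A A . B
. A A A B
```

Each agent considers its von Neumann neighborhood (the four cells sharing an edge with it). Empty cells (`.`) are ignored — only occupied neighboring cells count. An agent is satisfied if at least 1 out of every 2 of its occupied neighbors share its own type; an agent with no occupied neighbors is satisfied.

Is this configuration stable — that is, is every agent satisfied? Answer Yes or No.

Yes

(1,1)A 1/1 ok
(1,2)A 2/2 ok
(1,5)B 1/1 ok
(2,2)A 3/3 ok
(2,3)A 2/2 ok
(2,5)B 2/2 ok
(3,2)A 3/3 ok
(3,3)A 3/3 ok
(3,5)B 2/2 ok
(4,2)A 2/2 ok
(4,3)A 3/3 ok
(4,4)A 1/2 ok
(4,5)B 1/2 ok
All meet the threshold, so the configuration is stable.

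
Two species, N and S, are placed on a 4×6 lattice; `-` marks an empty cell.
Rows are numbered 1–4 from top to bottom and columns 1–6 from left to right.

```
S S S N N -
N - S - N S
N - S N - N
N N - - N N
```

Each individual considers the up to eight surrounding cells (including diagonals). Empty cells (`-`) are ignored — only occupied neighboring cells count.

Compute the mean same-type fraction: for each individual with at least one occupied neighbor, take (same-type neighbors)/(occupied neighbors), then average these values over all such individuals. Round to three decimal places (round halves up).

(1,1)S 1/2
(1,2)S 3/4
(1,3)S 2/3
(1,4)N 2/4
(1,5)N 2/3
(2,1)N 1/3
(2,3)S 3/5
(2,5)N 4/5
(2,6)S 0/3
(3,1)N 3/3
(3,3)S 1/3
(3,4)N 2/4
(3,6)N 3/4
(4,1)N 2/2
(4,2)N 2/3
(4,5)N 3/3
(4,6)N 2/2
Sum over 17 individuals: 1/2 + 3/4 + 2/3 + 2/4 + 2/3 + 1/3 + 3/5 + 4/5 + 0/3 + 3/3 + 1/3 + 2/4 + 3/4 + 2/2 + 2/3 + 3/3 + 2/2 = 166/15; mean = 166/15 ÷ 17 = 166/255 = 0.650980… → 0.651.

0.651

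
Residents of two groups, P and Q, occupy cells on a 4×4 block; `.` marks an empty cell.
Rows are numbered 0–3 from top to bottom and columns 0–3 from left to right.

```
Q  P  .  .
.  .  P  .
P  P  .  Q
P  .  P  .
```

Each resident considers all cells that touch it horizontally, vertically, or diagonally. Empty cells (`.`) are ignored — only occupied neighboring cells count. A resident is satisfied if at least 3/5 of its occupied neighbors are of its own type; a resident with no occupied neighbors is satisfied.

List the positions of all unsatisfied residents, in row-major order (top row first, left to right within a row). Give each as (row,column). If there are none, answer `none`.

(0,0)Q 0/1 not
(0,1)P 1/2 not
(1,2)P 2/3 satisfied
(2,0)P 2/2 satisfied
(2,1)P 4/4 satisfied
(2,3)Q 0/2 not
(3,0)P 2/2 satisfied
(3,2)P 1/2 not

(0,0), (0,1), (2,3), (3,2)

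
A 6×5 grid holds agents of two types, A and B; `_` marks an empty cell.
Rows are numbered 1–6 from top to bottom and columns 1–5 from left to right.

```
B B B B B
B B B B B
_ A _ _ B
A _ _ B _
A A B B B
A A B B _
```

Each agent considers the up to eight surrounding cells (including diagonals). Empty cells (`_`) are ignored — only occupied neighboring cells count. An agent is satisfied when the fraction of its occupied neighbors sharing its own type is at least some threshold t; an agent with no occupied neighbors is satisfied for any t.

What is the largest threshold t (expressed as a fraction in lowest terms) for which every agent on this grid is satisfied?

1/4

Row 1: (1,1)B 3/3 · (1,2)B 5/5 · (1,3)B 5/5 · (1,4)B 5/5 · (1,5)B 3/3
Row 2: (2,1)B 3/4 · (2,2)B 5/6 · (2,3)B 5/6 · (2,4)B 6/6 · (2,5)B 4/4
Row 3: (3,2)A 1/4 · (3,5)B 3/3
Row 4: (4,1)A 3/3 · (4,4)B 4/4
Row 5: (5,1)A 4/4 · (5,2)A 4/6 · (5,3)B 4/6 · (5,4)B 5/5 · (5,5)B 3/3
Row 6: (6,1)A 3/3 · (6,2)A 3/5 · (6,3)B 3/5 · (6,4)B 4/4
The smallest same-type fraction is 1/4 at (3,2), which reduces to 1/4. Any threshold above that leaves this agent unsatisfied.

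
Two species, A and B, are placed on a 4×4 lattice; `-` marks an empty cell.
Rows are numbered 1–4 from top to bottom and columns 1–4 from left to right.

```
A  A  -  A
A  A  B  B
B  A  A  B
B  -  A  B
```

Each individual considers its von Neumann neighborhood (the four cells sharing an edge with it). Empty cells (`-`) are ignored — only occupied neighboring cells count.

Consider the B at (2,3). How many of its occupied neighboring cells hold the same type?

Occupied neighbors of (2,3): (3,3)=A, (2,2)=A, (2,4)=B.
Same type (B): 1 of 3.

1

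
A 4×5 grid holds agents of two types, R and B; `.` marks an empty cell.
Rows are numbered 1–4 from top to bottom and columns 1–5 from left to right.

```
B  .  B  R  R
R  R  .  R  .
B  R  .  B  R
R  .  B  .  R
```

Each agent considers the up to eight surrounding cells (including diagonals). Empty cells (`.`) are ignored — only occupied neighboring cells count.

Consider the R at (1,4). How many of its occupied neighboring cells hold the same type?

2

Occupied neighbors of (1,4): (1,3)=B, (1,5)=R, (2,4)=R.
Same type (R): 2 of 3.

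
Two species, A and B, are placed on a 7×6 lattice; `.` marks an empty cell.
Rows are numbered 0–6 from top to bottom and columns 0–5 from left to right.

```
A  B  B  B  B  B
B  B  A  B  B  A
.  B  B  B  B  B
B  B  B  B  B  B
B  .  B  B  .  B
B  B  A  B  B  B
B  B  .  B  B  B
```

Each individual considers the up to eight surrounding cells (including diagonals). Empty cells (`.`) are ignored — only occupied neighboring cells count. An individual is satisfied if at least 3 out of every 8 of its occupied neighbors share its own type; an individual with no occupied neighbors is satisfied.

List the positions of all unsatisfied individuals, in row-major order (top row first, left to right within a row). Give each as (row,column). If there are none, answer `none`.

(0,0)A 0/3 ✗
(0,1)B 3/5 ✓
(0,2)B 4/5 ✓
(0,3)B 4/5 ✓
(0,4)B 4/5 ✓
(0,5)B 2/3 ✓
(1,0)B 3/4 ✓
(1,1)B 5/7 ✓
(1,2)A 0/8 ✗
(1,3)B 7/8 ✓
(1,4)B 7/8 ✓
(1,5)A 0/5 ✗
(2,1)B 6/7 ✓
(2,2)B 7/8 ✓
(2,3)B 7/8 ✓
(2,4)B 7/8 ✓
(2,5)B 4/5 ✓
(3,0)B 3/3 ✓
(3,1)B 6/6 ✓
(3,2)B 7/7 ✓
(3,3)B 7/7 ✓
(3,4)B 7/7 ✓
(3,5)B 4/4 ✓
(4,0)B 4/4 ✓
(4,2)B 6/7 ✓
(4,3)B 6/7 ✓
(4,5)B 4/4 ✓
(5,0)B 4/4 ✓
(5,1)B 5/6 ✓
(5,2)A 0/6 ✗
(5,3)B 5/6 ✓
(5,4)B 7/7 ✓
(5,5)B 4/4 ✓
(6,0)B 3/3 ✓
(6,1)B 3/4 ✓
(6,3)B 3/4 ✓
(6,4)B 5/5 ✓
(6,5)B 3/3 ✓

(0,0), (1,2), (1,5), (5,2)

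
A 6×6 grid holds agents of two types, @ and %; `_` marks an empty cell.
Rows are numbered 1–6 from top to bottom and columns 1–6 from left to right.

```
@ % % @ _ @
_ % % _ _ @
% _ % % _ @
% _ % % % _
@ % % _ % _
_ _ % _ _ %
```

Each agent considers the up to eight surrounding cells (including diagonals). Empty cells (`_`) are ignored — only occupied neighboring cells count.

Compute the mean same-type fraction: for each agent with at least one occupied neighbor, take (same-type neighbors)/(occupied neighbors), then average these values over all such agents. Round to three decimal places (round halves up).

0.767

(1,1)@ 0/2
(1,2)% 3/4
(1,3)% 3/4
(1,4)@ 0/2
(1,6)@ 1/1
(2,2)% 5/6
(2,3)% 5/6
(2,6)@ 2/2
(3,1)% 2/2
(3,3)% 5/5
(3,4)% 5/5
(3,6)@ 1/2
(4,1)% 2/3
(4,3)% 5/5
(4,4)% 6/6
(4,5)% 3/4
(5,1)@ 0/2
(5,2)% 4/5
(5,3)% 4/4
(5,5)% 3/3
(6,3)% 2/2
(6,6)% 1/1
Sum over 22 agents: 0/2 + 3/4 + 3/4 + 0/2 + 1/1 + 5/6 + 5/6 + 2/2 + 2/2 + 5/5 + 5/5 + 1/2 + 2/3 + 5/5 + 6/6 + 3/4 + 0/2 + 4/5 + 4/4 + 3/3 + 2/2 + 1/1 = 1013/60; mean = 1013/60 ÷ 22 = 1013/1320 = 0.767424… → 0.767.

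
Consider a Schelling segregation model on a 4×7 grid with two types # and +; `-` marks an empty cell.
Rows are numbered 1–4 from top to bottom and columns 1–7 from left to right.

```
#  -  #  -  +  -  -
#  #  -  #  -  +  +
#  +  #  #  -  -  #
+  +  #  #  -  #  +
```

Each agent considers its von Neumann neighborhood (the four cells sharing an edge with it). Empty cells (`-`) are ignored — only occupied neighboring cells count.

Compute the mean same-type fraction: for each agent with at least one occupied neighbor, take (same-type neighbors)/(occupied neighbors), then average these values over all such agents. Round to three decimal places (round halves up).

Row 1: (1,1)# 1/1 · (1,3)# — no occupied neighbors · (1,5)+ — no occupied neighbors
Row 2: (2,1)# 3/3 · (2,2)# 1/2 · (2,4)# 1/1 · (2,6)+ 1/1 · (2,7)+ 1/2
Row 3: (3,1)# 1/3 · (3,2)+ 1/4 · (3,3)# 2/3 · (3,4)# 3/3 · (3,7)# 0/2
Row 4: (4,1)+ 1/2 · (4,2)+ 2/3 · (4,3)# 2/3 · (4,4)# 2/2 · (4,6)# 0/1 · (4,7)+ 0/2
Sum over 17 agents: 1/1 + 3/3 + 1/2 + 1/1 + 1/1 + 1/2 + 1/3 + 1/4 + 2/3 + 3/3 + 0/2 + 1/2 + 2/3 + 2/3 + 2/2 + 0/1 + 0/2 = 121/12; mean = 121/12 ÷ 17 = 121/204 = 0.593137… → 0.593.

0.593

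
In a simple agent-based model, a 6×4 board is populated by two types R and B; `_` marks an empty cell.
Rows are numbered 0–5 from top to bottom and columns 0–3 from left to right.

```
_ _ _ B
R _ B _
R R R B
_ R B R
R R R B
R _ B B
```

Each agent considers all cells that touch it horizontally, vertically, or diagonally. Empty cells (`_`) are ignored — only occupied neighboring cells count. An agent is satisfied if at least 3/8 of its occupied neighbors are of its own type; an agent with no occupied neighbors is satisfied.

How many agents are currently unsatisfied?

1

(0,3)B 1/1 satisfied
(1,0)R 2/2 satisfied
(1,2)B 2/4 satisfied
(2,0)R 3/3 satisfied
(2,1)R 4/6 satisfied
(2,2)R 3/6 satisfied
(2,3)B 2/4 satisfied
(3,1)R 6/7 satisfied
(3,2)B 2/8 not
(3,3)R 2/5 satisfied
(4,0)R 3/3 satisfied
(4,1)R 4/6 satisfied
(4,2)R 3/7 satisfied
(4,3)B 3/5 satisfied
(5,0)R 2/2 satisfied
(5,2)B 2/4 satisfied
(5,3)B 2/3 satisfied
Unsatisfied: (3,2) — 1 in total.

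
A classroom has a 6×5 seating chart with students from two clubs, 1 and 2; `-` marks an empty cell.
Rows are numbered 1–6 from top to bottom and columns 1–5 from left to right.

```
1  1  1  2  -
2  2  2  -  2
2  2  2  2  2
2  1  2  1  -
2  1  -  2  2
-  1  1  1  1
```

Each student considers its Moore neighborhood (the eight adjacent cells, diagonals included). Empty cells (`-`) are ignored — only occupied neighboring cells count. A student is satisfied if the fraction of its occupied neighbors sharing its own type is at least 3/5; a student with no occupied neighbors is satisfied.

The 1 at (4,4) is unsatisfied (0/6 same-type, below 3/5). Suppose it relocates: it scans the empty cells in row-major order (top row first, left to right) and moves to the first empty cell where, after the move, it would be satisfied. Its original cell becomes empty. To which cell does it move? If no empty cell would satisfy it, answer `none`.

Vacating (4,4). Empty cells in order:
  (1,5): 0/2 same-type → still unsatisfied.
  (2,4): 1/7 same-type → still unsatisfied.
  (4,5): 0/4 same-type → still unsatisfied.
  (5,3): 5/7 same-type → satisfied — stop here.

(5,3)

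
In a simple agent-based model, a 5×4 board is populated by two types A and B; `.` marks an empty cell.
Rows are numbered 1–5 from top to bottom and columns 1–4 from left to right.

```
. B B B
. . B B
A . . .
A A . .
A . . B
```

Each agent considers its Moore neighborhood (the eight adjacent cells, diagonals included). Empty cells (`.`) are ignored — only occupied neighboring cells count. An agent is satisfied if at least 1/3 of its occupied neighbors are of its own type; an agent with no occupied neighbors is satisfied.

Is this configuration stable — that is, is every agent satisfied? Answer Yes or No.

Yes

(1,2)B 2/2 ok
(1,3)B 4/4 ok
(1,4)B 3/3 ok
(2,3)B 4/4 ok
(2,4)B 3/3 ok
(3,1)A 2/2 ok
(4,1)A 3/3 ok
(4,2)A 3/3 ok
(5,1)A 2/2 ok
(5,4)B 0/0 ok
All meet the threshold, so the configuration is stable.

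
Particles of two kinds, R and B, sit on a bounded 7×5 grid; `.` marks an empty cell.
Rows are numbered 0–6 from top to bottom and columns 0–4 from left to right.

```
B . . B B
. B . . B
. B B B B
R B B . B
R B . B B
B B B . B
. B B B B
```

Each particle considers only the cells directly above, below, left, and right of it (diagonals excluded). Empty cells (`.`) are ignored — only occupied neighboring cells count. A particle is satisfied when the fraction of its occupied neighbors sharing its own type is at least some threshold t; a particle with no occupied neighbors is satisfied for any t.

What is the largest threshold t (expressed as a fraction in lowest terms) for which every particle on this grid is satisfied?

(0,0)B — no occupied neighbors
(0,3)B 1/1
(0,4)B 2/2
(1,1)B 1/1
(1,4)B 2/2
(2,1)B 3/3
(2,2)B 3/3
(2,3)B 2/2
(2,4)B 3/3
(3,0)R 1/2
(3,1)B 3/4
(3,2)B 2/2
(3,4)B 2/2
(4,0)R 1/3
(4,1)B 2/3
(4,3)B 1/1
(4,4)B 3/3
(5,0)B 1/2
(5,1)B 4/4
(5,2)B 2/2
(5,4)B 2/2
(6,1)B 2/2
(6,2)B 3/3
(6,3)B 2/2
(6,4)B 2/2
The smallest same-type fraction is 1/3 at (4,0), which reduces to 1/3. Any threshold above that leaves this particle unsatisfied.

1/3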